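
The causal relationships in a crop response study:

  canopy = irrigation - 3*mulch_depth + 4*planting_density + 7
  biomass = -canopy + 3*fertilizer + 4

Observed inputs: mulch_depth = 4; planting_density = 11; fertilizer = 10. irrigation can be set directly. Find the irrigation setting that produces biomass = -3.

irrigation = -2

Substituting into the canopy equation gives canopy = irrigation + 39.
Substituting into the biomass equation gives biomass = -irrigation - 5.
Solve -irrigation - 5 = -3: irrigation = (-3 + 5) / -1 = -2.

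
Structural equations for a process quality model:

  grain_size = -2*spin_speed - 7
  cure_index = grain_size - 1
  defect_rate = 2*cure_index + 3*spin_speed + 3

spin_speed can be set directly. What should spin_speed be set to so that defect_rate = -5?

spin_speed = -8

Substituting into the cure_index equation gives cure_index = -2*spin_speed - 8.
Substituting into the defect_rate equation gives defect_rate = -spin_speed - 13.
Solve -spin_speed - 13 = -5: spin_speed = (-5 + 13) / -1 = -8.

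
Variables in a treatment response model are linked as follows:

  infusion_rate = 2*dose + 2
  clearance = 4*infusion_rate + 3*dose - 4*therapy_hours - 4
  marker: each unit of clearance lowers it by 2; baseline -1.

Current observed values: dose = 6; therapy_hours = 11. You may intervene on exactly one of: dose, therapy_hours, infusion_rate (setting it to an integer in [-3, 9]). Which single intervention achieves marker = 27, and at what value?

set infusion_rate = 4

Intervening on dose: marker = -22*dose + 79. Reaching 27 requires dose = 26/11, not an integer.
Intervening on therapy_hours: marker = 8*therapy_hours - 141. Reaching 27 requires therapy_hours = 21, outside [-3, 9].
Intervening on infusion_rate: with other inputs at their observed values, marker = -8*infusion_rate + 59. Solving for 27 gives infusion_rate = 4, within [-3, 9].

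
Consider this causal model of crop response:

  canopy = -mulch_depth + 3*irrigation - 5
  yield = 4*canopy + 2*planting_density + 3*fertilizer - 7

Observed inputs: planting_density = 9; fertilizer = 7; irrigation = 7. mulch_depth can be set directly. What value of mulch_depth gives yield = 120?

mulch_depth = -6

Substituting into the canopy equation gives canopy = -mulch_depth + 16.
Substituting into the yield equation gives yield = -4*mulch_depth + 96.
Solve -4*mulch_depth + 96 = 120: mulch_depth = (120 - 96) / -4 = -6.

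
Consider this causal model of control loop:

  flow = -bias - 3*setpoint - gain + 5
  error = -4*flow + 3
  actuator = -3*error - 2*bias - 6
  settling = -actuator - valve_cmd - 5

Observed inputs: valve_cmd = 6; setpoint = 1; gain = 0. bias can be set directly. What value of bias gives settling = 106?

Substituting into the flow equation gives flow = -bias + 2.
This gives error = 4*bias - 5.
So actuator = -14*bias + 9.
So settling = 14*bias - 20.
Solve 14*bias - 20 = 106: bias = (106 + 20) / 14 = 9.

bias = 9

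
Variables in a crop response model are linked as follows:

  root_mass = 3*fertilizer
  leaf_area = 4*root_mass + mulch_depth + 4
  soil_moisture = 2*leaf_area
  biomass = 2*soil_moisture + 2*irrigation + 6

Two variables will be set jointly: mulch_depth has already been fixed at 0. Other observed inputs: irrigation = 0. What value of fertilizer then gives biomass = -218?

With mulch_depth held at 0:
Substituting into the leaf_area equation gives leaf_area = 12*fertilizer + 4.
So soil_moisture = 24*fertilizer + 8.
Substituting into the biomass equation gives biomass = 48*fertilizer + 22.
Solve 48*fertilizer + 22 = -218: fertilizer = (-218 - 22) / 48 = -5.

fertilizer = -5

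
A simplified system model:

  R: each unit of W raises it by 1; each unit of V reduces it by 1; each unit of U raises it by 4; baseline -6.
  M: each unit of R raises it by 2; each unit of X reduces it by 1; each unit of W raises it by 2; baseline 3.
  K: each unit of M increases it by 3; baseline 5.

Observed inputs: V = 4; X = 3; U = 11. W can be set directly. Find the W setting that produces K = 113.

W = -8

Substituting into the R equation gives R = W + 34.
So M = 4*W + 68.
Substituting into the K equation gives K = 12*W + 209.
Solve 12*W + 209 = 113: W = (113 - 209) / 12 = -8.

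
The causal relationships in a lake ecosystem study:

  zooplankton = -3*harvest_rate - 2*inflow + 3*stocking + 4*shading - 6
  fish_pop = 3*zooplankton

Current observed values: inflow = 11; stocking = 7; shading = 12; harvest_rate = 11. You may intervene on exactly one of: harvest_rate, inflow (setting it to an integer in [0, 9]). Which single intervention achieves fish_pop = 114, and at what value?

Intervening on harvest_rate: with other inputs at their observed values, fish_pop = -9*harvest_rate + 123. Solving for 114 gives harvest_rate = 1, within [0, 9].
Intervening on inflow: fish_pop = -6*inflow + 90. Reaching 114 requires inflow = -4, outside [0, 9].

set harvest_rate = 1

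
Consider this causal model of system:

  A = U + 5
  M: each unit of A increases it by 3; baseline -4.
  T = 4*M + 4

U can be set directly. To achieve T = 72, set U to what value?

Substituting into the M equation gives M = 3*U + 11.
T becomes 12*U + 48.
Solve 12*U + 48 = 72: U = (72 - 48) / 12 = 2.

U = 2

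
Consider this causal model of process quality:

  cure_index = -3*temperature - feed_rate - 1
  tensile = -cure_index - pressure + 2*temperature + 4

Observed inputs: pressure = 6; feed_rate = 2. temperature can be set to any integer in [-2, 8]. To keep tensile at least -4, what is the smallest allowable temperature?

Substituting into the cure_index equation gives cure_index = -3*temperature - 3.
Substituting into the tensile equation gives tensile = 5*temperature + 1.
Require 5*temperature + 1 ≥ -4, so temperature ≥ -1.
The smallest integer in [-2, 8] satisfying this is -1.

temperature = -1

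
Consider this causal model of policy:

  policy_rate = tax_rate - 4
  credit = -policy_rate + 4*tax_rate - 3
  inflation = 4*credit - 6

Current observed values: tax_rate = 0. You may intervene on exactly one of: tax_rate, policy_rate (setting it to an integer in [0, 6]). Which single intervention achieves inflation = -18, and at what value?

Intervening on tax_rate: inflation = 12*tax_rate - 2. Reaching -18 requires tax_rate = -4/3, not an integer.
Intervening on policy_rate: with other inputs at their observed values, inflation = -4*policy_rate - 18. Solving for -18 gives policy_rate = 0, within [0, 6].

set policy_rate = 0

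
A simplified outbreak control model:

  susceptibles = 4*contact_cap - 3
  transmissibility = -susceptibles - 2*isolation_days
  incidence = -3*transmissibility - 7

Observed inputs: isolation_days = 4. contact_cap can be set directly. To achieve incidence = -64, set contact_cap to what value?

Substituting into the transmissibility equation gives transmissibility = -4*contact_cap - 5.
So incidence = 12*contact_cap + 8.
Solve 12*contact_cap + 8 = -64: contact_cap = (-64 - 8) / 12 = -6.

contact_cap = -6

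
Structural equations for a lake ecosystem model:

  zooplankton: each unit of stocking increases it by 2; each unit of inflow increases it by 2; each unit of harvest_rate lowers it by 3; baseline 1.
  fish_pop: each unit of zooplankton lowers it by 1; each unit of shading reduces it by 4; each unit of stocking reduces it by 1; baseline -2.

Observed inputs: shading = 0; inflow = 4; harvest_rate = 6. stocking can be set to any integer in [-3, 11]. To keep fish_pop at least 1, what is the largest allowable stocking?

Substituting into the zooplankton equation gives zooplankton = 2*stocking - 9.
Substituting into the fish_pop equation gives fish_pop = -3*stocking + 7.
Require -3*stocking + 7 ≥ 1, so stocking ≤ 2.
The largest integer in [-3, 11] satisfying this is 2.

stocking = 2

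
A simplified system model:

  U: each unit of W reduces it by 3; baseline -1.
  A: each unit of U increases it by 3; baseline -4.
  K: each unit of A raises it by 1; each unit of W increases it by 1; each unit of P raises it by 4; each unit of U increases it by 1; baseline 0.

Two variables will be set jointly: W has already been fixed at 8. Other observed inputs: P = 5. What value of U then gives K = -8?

With W held at 8:
Intervening on U fixes its value directly, overriding its dependence on W.
Substituting into the K equation gives K = 4*U + 24.
Solve 4*U + 24 = -8: U = (-8 - 24) / 4 = -8.

U = -8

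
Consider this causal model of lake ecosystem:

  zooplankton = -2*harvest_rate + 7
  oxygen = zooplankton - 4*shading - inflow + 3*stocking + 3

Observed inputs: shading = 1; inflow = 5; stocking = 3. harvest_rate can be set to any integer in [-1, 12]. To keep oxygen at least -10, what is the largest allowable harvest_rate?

harvest_rate = 10

Substituting into the oxygen equation gives oxygen = -2*harvest_rate + 10.
Require -2*harvest_rate + 10 ≥ -10, so harvest_rate ≤ 10.
The largest integer in [-1, 12] satisfying this is 10.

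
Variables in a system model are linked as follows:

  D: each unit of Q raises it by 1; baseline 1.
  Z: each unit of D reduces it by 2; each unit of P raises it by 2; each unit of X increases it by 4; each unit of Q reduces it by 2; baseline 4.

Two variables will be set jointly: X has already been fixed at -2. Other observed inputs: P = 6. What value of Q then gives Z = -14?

With X held at -2:
Substituting into the Z equation gives Z = -4*Q + 6.
Solve -4*Q + 6 = -14: Q = (-14 - 6) / -4 = 5.

Q = 5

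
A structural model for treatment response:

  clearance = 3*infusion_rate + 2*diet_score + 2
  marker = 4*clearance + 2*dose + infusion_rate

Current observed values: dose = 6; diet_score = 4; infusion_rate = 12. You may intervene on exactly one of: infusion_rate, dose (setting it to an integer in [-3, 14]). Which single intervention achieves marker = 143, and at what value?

set infusion_rate = 7

Intervening on infusion_rate: with other inputs at their observed values, marker = 13*infusion_rate + 52. Solving for 143 gives infusion_rate = 7, within [-3, 14].
Intervening on dose: marker = 2*dose + 196. Reaching 143 requires dose = -53/2, not an integer.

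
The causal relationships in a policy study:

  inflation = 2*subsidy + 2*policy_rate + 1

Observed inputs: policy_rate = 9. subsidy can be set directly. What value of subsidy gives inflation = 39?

subsidy = 10

Substituting into the inflation equation gives inflation = 2*subsidy + 19.
Solve 2*subsidy + 19 = 39: subsidy = (39 - 19) / 2 = 10.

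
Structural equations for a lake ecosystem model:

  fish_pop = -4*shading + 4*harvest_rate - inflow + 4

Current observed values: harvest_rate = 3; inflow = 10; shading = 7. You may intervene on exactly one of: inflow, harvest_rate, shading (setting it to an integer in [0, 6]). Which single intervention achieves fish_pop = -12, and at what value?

set inflow = 0

Intervening on inflow: with other inputs at their observed values, fish_pop = -inflow - 12. Solving for -12 gives inflow = 0, within [0, 6].
Intervening on harvest_rate: fish_pop = 4*harvest_rate - 34. Reaching -12 requires harvest_rate = 11/2, not an integer.
Intervening on shading: fish_pop = -4*shading + 6. Reaching -12 requires shading = 9/2, not an integer.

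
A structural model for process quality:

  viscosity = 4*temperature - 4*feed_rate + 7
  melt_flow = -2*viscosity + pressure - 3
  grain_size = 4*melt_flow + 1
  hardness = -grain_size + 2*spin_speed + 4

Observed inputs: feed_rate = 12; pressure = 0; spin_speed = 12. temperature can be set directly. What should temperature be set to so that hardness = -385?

Substituting into the viscosity equation gives viscosity = 4*temperature - 41.
This gives melt_flow = -8*temperature + 79.
So grain_size = -32*temperature + 317.
Substituting into the hardness equation gives hardness = 32*temperature - 289.
Solve 32*temperature - 289 = -385: temperature = (-385 + 289) / 32 = -3.

temperature = -3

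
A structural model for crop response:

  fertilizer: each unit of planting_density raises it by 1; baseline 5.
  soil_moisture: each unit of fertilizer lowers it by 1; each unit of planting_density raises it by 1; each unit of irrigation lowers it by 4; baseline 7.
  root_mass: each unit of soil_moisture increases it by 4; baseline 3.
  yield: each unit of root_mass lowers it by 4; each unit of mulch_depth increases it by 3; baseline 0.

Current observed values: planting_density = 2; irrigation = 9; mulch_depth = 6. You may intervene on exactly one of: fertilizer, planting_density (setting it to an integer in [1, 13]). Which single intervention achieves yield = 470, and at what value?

Intervening on fertilizer: with other inputs at their observed values, yield = 16*fertilizer + 438. Solving for 470 gives fertilizer = 2, within [1, 13].
Intervening on planting_density: the paths from planting_density to yield cancel (net effect zero), leaving yield = 550; 470 is unreachable this way.

set fertilizer = 2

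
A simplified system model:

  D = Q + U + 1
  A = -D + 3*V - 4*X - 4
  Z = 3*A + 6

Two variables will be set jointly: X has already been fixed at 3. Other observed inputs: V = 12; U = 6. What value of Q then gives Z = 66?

Q = -7

With X held at 3:
Substituting into the D equation gives D = Q + 7.
Substituting into the A equation gives A = -Q + 13.
Substituting into the Z equation gives Z = -3*Q + 45.
Solve -3*Q + 45 = 66: Q = (66 - 45) / -3 = -7.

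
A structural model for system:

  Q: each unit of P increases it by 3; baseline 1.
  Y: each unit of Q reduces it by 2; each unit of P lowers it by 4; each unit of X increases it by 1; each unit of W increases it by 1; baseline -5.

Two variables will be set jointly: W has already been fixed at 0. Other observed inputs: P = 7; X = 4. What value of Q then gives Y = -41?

Q = 6

With W held at 0:
Intervening on Q fixes its value directly, overriding its dependence on P.
Substituting into the Y equation gives Y = -2*Q - 29.
Solve -2*Q - 29 = -41: Q = (-41 + 29) / -2 = 6.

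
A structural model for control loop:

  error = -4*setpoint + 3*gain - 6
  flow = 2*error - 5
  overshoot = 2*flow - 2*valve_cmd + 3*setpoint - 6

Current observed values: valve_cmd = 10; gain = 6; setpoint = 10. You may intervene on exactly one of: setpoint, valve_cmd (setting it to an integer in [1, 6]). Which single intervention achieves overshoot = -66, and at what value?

set setpoint = 6

Intervening on setpoint: with other inputs at their observed values, overshoot = -13*setpoint + 12. Solving for -66 gives setpoint = 6, within [1, 6].
Intervening on valve_cmd: overshoot = -2*valve_cmd - 98. Reaching -66 requires valve_cmd = -16, outside [1, 6].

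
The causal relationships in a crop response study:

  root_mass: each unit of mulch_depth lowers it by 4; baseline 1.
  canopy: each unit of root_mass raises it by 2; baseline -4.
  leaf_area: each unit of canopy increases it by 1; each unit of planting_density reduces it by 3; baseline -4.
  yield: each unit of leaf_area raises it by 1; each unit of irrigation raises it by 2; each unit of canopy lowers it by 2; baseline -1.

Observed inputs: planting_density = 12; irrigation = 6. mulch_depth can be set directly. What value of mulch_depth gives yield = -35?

Substituting into the canopy equation gives canopy = -8*mulch_depth - 2.
Substituting into the leaf_area equation gives leaf_area = -8*mulch_depth - 42.
This gives yield = 8*mulch_depth - 27.
Solve 8*mulch_depth - 27 = -35: mulch_depth = (-35 + 27) / 8 = -1.

mulch_depth = -1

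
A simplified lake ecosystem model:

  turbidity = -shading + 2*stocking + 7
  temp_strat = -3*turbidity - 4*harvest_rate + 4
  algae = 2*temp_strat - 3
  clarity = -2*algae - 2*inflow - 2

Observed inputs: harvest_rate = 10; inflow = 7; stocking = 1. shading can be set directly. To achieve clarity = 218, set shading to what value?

Substituting into the turbidity equation gives turbidity = -shading + 9.
Substituting into the temp_strat equation gives temp_strat = 3*shading - 63.
algae becomes 6*shading - 129.
Substituting into the clarity equation gives clarity = -12*shading + 242.
Solve -12*shading + 242 = 218: shading = (218 - 242) / -12 = 2.

shading = 2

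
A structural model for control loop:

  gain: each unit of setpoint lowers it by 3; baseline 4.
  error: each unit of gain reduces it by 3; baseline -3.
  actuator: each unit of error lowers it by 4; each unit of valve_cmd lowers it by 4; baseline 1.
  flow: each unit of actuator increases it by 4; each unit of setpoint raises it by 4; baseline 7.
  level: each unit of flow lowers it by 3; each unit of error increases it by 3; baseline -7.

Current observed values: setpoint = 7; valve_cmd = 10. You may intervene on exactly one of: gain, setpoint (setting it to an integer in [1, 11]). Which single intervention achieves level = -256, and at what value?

Intervening on gain: with other inputs at their observed values, level = -153*gain + 203. Solving for -256 gives gain = 3, within [1, 11].
Intervening on setpoint: level = 447*setpoint - 325. Reaching -256 requires setpoint = 23/149, not an integer.

set gain = 3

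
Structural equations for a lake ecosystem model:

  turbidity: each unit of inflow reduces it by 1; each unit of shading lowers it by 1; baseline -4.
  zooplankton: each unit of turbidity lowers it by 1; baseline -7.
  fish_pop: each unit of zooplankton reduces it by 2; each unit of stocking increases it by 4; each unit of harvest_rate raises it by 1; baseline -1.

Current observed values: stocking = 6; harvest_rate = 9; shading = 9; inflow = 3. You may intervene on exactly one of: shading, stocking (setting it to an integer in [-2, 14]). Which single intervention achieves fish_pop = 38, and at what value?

Intervening on shading: fish_pop = -2*shading + 32. Reaching 38 requires shading = -3, outside [-2, 14].
Intervening on stocking: with other inputs at their observed values, fish_pop = 4*stocking - 10. Solving for 38 gives stocking = 12, within [-2, 14].

set stocking = 12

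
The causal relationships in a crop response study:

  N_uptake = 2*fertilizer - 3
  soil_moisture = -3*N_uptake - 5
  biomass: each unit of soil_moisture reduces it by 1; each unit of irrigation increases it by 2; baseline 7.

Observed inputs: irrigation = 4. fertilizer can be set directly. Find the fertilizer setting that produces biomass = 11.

fertilizer = 0

Substituting into the soil_moisture equation gives soil_moisture = -6*fertilizer + 4.
Substituting into the biomass equation gives biomass = 6*fertilizer + 11.
Solve 6*fertilizer + 11 = 11: fertilizer = (11 - 11) / 6 = 0.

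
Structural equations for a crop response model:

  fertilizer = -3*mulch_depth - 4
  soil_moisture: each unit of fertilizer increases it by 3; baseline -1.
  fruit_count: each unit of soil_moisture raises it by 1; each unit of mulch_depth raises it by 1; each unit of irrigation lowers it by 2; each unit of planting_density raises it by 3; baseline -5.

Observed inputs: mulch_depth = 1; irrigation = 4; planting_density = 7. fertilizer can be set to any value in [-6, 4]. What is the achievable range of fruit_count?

-10 to 20

Intervening on fertilizer fixes its value directly, overriding its dependence on mulch_depth.
Substituting into the fruit_count equation gives fruit_count = 3*fertilizer + 8.
Linear in fertilizer, so extremes are at the endpoints: fertilizer = -6 gives fruit_count = -10; fertilizer = 4 gives fruit_count = 20.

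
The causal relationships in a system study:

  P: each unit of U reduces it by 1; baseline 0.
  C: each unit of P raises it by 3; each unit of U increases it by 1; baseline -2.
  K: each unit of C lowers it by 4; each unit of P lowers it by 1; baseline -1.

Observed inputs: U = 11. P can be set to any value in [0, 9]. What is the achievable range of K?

-154 to -37

Intervening on P fixes its value directly, overriding its dependence on U.
Substituting into the C equation gives C = 3*P + 9.
Substituting into the K equation gives K = -13*P - 37.
Linear in P, so extremes are at the endpoints: P = 0 gives K = -37; P = 9 gives K = -154.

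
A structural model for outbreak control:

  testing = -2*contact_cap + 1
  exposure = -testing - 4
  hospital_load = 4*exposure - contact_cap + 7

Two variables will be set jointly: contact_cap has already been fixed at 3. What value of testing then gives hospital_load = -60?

testing = 12

With contact_cap held at 3:
Intervening on testing fixes its value directly, overriding its dependence on contact_cap.
Substituting into the hospital_load equation gives hospital_load = -4*testing - 12.
Solve -4*testing - 12 = -60: testing = (-60 + 12) / -4 = 12.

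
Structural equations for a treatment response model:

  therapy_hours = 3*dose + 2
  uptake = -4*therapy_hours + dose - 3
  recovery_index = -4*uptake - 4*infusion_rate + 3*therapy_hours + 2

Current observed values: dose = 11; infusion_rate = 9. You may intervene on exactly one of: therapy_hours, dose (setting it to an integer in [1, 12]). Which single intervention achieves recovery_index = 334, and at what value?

set dose = 6

Intervening on therapy_hours: recovery_index = 19*therapy_hours - 66. Reaching 334 requires therapy_hours = 400/19, not an integer.
Intervening on dose: with other inputs at their observed values, recovery_index = 53*dose + 16. Solving for 334 gives dose = 6, within [1, 12].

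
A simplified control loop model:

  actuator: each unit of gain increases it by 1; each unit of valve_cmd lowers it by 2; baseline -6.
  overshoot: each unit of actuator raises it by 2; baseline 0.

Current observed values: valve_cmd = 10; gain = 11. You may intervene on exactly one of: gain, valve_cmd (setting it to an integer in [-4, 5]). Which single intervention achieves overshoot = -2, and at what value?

Intervening on gain: overshoot = 2*gain - 52. Reaching -2 requires gain = 25, outside [-4, 5].
Intervening on valve_cmd: with other inputs at their observed values, overshoot = -4*valve_cmd + 10. Solving for -2 gives valve_cmd = 3, within [-4, 5].

set valve_cmd = 3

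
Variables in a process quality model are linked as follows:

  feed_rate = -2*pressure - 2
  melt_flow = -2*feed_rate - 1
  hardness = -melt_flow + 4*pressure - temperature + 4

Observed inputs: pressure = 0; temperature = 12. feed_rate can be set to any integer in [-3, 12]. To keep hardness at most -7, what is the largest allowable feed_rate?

Intervening on feed_rate fixes its value directly, overriding its dependence on pressure.
Substituting into the hardness equation gives hardness = 2*feed_rate - 7.
Require 2*feed_rate - 7 ≤ -7, so feed_rate ≤ 0.
The largest integer in [-3, 12] satisfying this is 0.

feed_rate = 0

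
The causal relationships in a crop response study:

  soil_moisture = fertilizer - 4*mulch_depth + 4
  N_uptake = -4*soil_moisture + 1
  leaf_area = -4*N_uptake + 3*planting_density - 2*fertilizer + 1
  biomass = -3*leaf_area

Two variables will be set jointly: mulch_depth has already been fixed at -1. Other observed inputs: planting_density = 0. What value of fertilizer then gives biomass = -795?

With mulch_depth held at -1:
Substituting into the soil_moisture equation gives soil_moisture = fertilizer + 8.
N_uptake becomes -4*fertilizer - 31.
Substituting into the leaf_area equation gives leaf_area = 14*fertilizer + 125.
biomass becomes -42*fertilizer - 375.
Solve -42*fertilizer - 375 = -795: fertilizer = (-795 + 375) / -42 = 10.

fertilizer = 10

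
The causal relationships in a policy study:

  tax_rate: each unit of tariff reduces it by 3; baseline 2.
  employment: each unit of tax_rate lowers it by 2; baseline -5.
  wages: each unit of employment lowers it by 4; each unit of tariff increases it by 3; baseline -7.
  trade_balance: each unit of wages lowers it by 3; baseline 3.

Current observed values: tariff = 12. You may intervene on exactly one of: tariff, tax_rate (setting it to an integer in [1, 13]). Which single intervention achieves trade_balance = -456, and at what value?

set tax_rate = 13

Intervening on tariff: trade_balance = 63*tariff - 84. Reaching -456 requires tariff = -124/21, not an integer.
Intervening on tax_rate: with other inputs at their observed values, trade_balance = -24*tax_rate - 144. Solving for -456 gives tax_rate = 13, within [1, 13].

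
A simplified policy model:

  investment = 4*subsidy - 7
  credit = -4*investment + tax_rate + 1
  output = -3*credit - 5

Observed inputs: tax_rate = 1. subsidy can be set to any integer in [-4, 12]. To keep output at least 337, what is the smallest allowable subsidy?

Substituting into the credit equation gives credit = -16*subsidy + 30.
Substituting into the output equation gives output = 48*subsidy - 95.
Require 48*subsidy - 95 ≥ 337, so subsidy ≥ 9.
The smallest integer in [-4, 12] satisfying this is 9.

subsidy = 9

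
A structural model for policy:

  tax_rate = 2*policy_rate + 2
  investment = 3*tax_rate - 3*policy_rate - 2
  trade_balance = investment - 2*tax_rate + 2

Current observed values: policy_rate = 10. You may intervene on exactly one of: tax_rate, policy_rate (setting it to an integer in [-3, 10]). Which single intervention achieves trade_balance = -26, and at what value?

Intervening on tax_rate: with other inputs at their observed values, trade_balance = tax_rate - 30. Solving for -26 gives tax_rate = 4, within [-3, 10].
Intervening on policy_rate: trade_balance = -policy_rate + 2. Reaching -26 requires policy_rate = 28, outside [-3, 10].

set tax_rate = 4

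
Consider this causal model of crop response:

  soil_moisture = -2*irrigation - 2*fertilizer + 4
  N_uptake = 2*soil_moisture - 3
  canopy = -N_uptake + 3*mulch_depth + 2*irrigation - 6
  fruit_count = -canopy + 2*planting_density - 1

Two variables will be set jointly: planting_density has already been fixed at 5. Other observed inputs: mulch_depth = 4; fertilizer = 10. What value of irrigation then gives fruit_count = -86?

irrigation = 9

With planting_density held at 5:
Substituting into the soil_moisture equation gives soil_moisture = -2*irrigation - 16.
Substituting into the N_uptake equation gives N_uptake = -4*irrigation - 35.
canopy becomes 6*irrigation + 41.
Substituting into the fruit_count equation gives fruit_count = -6*irrigation - 32.
Solve -6*irrigation - 32 = -86: irrigation = (-86 + 32) / -6 = 9.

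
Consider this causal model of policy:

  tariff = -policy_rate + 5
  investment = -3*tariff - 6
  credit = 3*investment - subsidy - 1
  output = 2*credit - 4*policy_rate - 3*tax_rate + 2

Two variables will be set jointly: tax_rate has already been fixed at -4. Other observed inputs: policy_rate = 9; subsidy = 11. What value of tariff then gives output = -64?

With tax_rate held at -4:
Intervening on tariff fixes its value directly, overriding its dependence on policy_rate.
Substituting into the credit equation gives credit = -9*tariff - 30.
output becomes -18*tariff - 82.
Solve -18*tariff - 82 = -64: tariff = (-64 + 82) / -18 = -1.

tariff = -1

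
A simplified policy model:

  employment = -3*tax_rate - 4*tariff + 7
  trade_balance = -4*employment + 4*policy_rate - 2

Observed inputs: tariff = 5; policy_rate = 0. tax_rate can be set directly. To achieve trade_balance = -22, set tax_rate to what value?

Substituting into the employment equation gives employment = -3*tax_rate - 13.
Substituting into the trade_balance equation gives trade_balance = 12*tax_rate + 50.
Solve 12*tax_rate + 50 = -22: tax_rate = (-22 - 50) / 12 = -6.

tax_rate = -6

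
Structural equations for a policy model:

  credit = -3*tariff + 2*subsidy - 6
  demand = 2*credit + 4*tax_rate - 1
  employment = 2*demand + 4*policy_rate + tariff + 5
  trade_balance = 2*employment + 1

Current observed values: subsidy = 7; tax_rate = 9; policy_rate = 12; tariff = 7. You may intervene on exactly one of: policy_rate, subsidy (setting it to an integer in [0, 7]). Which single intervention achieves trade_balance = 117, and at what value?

set policy_rate = 7

Intervening on policy_rate: with other inputs at their observed values, trade_balance = 8*policy_rate + 61. Solving for 117 gives policy_rate = 7, within [0, 7].
Intervening on subsidy: trade_balance = 16*subsidy + 45. Reaching 117 requires subsidy = 9/2, not an integer.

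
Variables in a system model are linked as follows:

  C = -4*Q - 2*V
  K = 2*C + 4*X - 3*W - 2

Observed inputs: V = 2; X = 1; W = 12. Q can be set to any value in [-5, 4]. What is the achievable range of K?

-74 to -2

Substituting into the C equation gives C = -4*Q - 4.
Substituting into the K equation gives K = -8*Q - 42.
Linear in Q, so extremes are at the endpoints: Q = -5 gives K = -2; Q = 4 gives K = -74.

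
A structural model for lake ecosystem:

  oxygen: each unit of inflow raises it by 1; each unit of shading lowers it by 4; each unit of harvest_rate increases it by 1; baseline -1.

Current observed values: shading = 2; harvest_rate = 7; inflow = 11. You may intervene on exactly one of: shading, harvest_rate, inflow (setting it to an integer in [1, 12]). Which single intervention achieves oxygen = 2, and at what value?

Intervening on shading: oxygen = -4*shading + 17. Reaching 2 requires shading = 15/4, not an integer.
Intervening on harvest_rate: oxygen = harvest_rate + 2. Reaching 2 requires harvest_rate = 0, outside [1, 12].
Intervening on inflow: with other inputs at their observed values, oxygen = inflow - 2. Solving for 2 gives inflow = 4, within [1, 12].

set inflow = 4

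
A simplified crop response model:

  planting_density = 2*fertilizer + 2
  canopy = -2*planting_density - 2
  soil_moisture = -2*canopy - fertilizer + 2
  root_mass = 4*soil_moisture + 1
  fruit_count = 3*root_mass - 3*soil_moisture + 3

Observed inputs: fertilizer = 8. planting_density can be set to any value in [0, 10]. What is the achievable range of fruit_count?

-12 to 348

Intervening on planting_density fixes its value directly, overriding its dependence on fertilizer.
Substituting into the soil_moisture equation gives soil_moisture = 4*planting_density - 2.
root_mass becomes 16*planting_density - 7.
fruit_count becomes 36*planting_density - 12.
Linear in planting_density, so extremes are at the endpoints: planting_density = 0 gives fruit_count = -12; planting_density = 10 gives fruit_count = 348.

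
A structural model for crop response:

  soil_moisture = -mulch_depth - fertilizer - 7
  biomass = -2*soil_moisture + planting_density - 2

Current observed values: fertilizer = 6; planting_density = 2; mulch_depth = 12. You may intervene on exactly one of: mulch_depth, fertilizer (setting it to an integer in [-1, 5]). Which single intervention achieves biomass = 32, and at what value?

Intervening on mulch_depth: with other inputs at their observed values, biomass = 2*mulch_depth + 26. Solving for 32 gives mulch_depth = 3, within [-1, 5].
Intervening on fertilizer: biomass = 2*fertilizer + 38. Reaching 32 requires fertilizer = -3, outside [-1, 5].

set mulch_depth = 3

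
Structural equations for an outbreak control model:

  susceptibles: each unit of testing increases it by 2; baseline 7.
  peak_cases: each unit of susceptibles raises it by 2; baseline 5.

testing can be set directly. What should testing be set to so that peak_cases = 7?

Substituting into the peak_cases equation gives peak_cases = 4*testing + 19.
Solve 4*testing + 19 = 7: testing = (7 - 19) / 4 = -3.

testing = -3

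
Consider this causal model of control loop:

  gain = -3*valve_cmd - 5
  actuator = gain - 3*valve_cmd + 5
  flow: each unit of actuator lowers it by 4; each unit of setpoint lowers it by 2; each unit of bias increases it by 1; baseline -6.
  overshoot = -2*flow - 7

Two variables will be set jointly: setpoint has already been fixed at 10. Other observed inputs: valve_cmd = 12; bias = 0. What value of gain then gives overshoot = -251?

gain = -6

With setpoint held at 10:
Intervening on gain fixes its value directly, overriding its dependence on valve_cmd.
Substituting into the actuator equation gives actuator = gain - 31.
flow becomes -4*gain + 98.
Substituting into the overshoot equation gives overshoot = 8*gain - 203.
Solve 8*gain - 203 = -251: gain = (-251 + 203) / 8 = -6.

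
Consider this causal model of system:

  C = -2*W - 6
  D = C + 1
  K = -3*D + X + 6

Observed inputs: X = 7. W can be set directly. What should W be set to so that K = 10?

W = -3

Substituting into the D equation gives D = -2*W - 5.
Substituting into the K equation gives K = 6*W + 28.
Solve 6*W + 28 = 10: W = (10 - 28) / 6 = -3.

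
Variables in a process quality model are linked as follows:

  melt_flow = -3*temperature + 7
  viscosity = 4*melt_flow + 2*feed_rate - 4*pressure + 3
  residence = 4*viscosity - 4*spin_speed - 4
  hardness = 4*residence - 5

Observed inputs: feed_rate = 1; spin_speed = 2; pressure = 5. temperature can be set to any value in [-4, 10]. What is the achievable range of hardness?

-1765 to 923

Substituting into the viscosity equation gives viscosity = -12*temperature + 13.
So residence = -48*temperature + 40.
Substituting into the hardness equation gives hardness = -192*temperature + 155.
Linear in temperature, so extremes are at the endpoints: temperature = -4 gives hardness = 923; temperature = 10 gives hardness = -1765.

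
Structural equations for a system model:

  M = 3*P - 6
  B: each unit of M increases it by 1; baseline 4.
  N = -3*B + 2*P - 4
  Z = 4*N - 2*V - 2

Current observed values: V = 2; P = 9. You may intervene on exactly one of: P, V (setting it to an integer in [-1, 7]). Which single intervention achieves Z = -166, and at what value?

set P = 6

Intervening on P: with other inputs at their observed values, Z = -28*P + 2. Solving for -166 gives P = 6, within [-1, 7].
Intervening on V: Z = -2*V - 246. Reaching -166 requires V = -40, outside [-1, 7].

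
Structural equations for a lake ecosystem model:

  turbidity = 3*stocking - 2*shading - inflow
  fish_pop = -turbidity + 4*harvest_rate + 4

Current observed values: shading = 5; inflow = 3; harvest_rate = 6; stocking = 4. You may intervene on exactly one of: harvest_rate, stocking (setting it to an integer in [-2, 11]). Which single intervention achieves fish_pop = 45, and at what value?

Intervening on harvest_rate: with other inputs at their observed values, fish_pop = 4*harvest_rate + 5. Solving for 45 gives harvest_rate = 10, within [-2, 11].
Intervening on stocking: fish_pop = -3*stocking + 41. Reaching 45 requires stocking = -4/3, not an integer.

set harvest_rate = 10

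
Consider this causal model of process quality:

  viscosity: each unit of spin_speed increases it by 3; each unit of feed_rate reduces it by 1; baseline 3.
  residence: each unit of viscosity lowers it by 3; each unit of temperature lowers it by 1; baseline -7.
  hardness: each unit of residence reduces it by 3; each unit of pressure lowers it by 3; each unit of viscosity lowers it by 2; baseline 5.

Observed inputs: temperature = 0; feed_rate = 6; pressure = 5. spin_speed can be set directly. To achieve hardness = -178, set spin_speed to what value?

spin_speed = -8

Substituting into the viscosity equation gives viscosity = 3*spin_speed - 3.
residence becomes -9*spin_speed + 2.
So hardness = 21*spin_speed - 10.
Solve 21*spin_speed - 10 = -178: spin_speed = (-178 + 10) / 21 = -8.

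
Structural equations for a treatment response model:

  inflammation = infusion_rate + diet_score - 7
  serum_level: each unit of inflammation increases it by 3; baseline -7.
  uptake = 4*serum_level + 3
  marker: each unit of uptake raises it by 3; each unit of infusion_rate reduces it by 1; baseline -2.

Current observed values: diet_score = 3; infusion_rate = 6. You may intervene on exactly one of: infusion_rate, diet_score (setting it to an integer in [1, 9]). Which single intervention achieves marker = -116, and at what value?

Intervening on infusion_rate: with other inputs at their observed values, marker = 35*infusion_rate - 221. Solving for -116 gives infusion_rate = 3, within [1, 9].
Intervening on diet_score: marker = 36*diet_score - 119. Reaching -116 requires diet_score = 1/12, not an integer.

set infusion_rate = 3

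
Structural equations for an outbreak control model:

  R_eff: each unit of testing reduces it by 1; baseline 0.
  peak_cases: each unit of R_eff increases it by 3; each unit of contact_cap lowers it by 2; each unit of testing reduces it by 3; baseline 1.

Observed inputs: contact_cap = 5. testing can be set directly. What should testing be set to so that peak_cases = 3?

testing = -2

Substituting into the peak_cases equation gives peak_cases = -6*testing - 9.
Solve -6*testing - 9 = 3: testing = (3 + 9) / -6 = -2.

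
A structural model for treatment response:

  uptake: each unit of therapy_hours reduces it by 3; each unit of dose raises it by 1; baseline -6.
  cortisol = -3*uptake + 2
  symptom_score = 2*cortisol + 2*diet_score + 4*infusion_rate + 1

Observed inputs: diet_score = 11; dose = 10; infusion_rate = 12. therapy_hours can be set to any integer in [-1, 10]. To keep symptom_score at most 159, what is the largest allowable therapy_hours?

therapy_hours = 6

Substituting into the uptake equation gives uptake = -3*therapy_hours + 4.
Substituting into the cortisol equation gives cortisol = 9*therapy_hours - 10.
This gives symptom_score = 18*therapy_hours + 51.
Require 18*therapy_hours + 51 ≤ 159, so therapy_hours ≤ 6.
The largest integer in [-1, 10] satisfying this is 6.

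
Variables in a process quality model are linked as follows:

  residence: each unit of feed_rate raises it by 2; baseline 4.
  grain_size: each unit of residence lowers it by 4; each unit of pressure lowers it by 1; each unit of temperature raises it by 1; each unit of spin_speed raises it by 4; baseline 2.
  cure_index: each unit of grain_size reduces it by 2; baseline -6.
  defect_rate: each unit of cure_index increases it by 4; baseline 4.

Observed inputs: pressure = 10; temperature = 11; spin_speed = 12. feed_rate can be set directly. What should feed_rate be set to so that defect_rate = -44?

Substituting into the grain_size equation gives grain_size = -8*feed_rate + 35.
This gives cure_index = 16*feed_rate - 76.
defect_rate becomes 64*feed_rate - 300.
Solve 64*feed_rate - 300 = -44: feed_rate = (-44 + 300) / 64 = 4.

feed_rate = 4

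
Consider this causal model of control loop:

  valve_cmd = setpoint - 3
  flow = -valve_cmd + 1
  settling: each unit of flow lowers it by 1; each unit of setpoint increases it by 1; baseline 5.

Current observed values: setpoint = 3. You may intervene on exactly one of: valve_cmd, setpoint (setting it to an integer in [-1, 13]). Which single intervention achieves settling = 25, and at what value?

set setpoint = 12

Intervening on valve_cmd: settling = valve_cmd + 7. Reaching 25 requires valve_cmd = 18, outside [-1, 13].
Intervening on setpoint: with other inputs at their observed values, settling = 2*setpoint + 1. Solving for 25 gives setpoint = 12, within [-1, 13].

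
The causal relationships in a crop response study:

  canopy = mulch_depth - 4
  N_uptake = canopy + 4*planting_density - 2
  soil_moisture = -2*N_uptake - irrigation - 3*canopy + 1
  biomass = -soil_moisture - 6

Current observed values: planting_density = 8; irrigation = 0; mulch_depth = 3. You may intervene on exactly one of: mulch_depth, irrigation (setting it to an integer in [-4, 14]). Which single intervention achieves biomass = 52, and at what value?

set irrigation = 4

Intervening on mulch_depth: biomass = 5*mulch_depth + 33. Reaching 52 requires mulch_depth = 19/5, not an integer.
Intervening on irrigation: with other inputs at their observed values, biomass = irrigation + 48. Solving for 52 gives irrigation = 4, within [-4, 14].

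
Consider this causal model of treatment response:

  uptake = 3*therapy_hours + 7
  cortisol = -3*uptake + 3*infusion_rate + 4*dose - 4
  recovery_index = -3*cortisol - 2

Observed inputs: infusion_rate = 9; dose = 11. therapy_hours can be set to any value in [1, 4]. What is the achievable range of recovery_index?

Substituting into the cortisol equation gives cortisol = -9*therapy_hours + 46.
This gives recovery_index = 27*therapy_hours - 140.
Linear in therapy_hours, so extremes are at the endpoints: therapy_hours = 1 gives recovery_index = -113; therapy_hours = 4 gives recovery_index = -32.

-113 to -32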